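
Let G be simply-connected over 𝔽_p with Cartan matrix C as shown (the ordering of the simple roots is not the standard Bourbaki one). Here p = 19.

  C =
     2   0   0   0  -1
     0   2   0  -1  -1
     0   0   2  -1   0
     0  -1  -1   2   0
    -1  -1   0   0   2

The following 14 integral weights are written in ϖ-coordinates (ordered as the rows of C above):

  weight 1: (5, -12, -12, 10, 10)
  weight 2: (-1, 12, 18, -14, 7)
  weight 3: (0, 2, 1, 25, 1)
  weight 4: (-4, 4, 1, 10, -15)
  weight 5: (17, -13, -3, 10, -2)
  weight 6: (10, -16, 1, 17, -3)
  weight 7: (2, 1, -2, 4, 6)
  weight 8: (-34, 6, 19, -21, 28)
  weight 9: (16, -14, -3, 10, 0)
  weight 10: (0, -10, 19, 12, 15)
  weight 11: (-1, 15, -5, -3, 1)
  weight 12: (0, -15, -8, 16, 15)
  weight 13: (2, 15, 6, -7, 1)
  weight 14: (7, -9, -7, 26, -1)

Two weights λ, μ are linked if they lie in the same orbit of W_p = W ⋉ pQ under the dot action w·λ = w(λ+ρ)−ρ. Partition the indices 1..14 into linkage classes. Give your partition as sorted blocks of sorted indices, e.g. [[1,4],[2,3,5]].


Root system A_5: the 5×5 matrix C matches after relabeling.

W_19-reps of the 14 weights in Ā_19 (same 5-coord order as C):

  [1] (6, 0, 0, 11, 0);  [2] (6, 0, 0, 11, 0);  [3] (3, 2, 1, 4, 7);  [4] (5, 2, 1, 1, 9);  [5] (5, 2, 1, 1, 9);  [6] (5, 2, 1, 1, 9);  [7] (3, 2, 1, 4, 7);  [8] (0, 10, 2, 4, 2);  [9] (5, 2, 1, 1, 9);  [10] (5, 2, 1, 1, 9);  [11] (0, 10, 2, 4, 2);  [12] (0, 10, 2, 4, 2);  [13] (0, 10, 2, 4, 2);  [14] (6, 0, 0, 11, 0)

4 distinct reps among the 14 weights ⇒ 4 W_19-linkage classes:

[[1, 2, 14], [3, 7], [4, 5, 6, 9, 10], [8, 11, 12, 13]]


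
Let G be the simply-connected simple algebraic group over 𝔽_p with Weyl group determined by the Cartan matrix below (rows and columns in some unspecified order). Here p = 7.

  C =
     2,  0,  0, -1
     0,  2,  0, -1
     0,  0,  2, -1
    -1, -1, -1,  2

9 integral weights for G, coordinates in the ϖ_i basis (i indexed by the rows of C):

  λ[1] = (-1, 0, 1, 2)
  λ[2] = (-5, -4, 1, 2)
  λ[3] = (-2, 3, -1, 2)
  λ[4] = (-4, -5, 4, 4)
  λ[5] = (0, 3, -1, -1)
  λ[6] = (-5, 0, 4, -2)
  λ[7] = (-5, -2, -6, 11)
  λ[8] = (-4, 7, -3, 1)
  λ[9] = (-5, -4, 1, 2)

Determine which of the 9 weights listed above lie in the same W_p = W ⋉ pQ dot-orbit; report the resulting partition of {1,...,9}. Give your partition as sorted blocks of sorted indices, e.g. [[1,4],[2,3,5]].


Root system D_4: the 4×4 matrix C matches after relabeling.

Folding the 9 weights λ_j+ρ into Ā_7 (reps in the given 4-coord order):

    λ_1+ρ ↦ (0, 1, 2, 1)
    λ_2+ρ ↦ (0, 1, 2, 1)
    λ_3+ρ ↦ (1, 4, 0, 0)
    λ_4+ρ ↦ (0, 1, 2, 1)
    λ_5+ρ ↦ (1, 4, 0, 0)
    λ_6+ρ ↦ (1, 4, 0, 0)
    λ_7+ρ ↦ (1, 4, 0, 0)
    λ_8+ρ ↦ (1, 4, 0, 0)
    λ_9+ρ ↦ (0, 1, 2, 1)

Linkage partition of the 9 weights (2 classes, p=7):

[[1, 2, 4, 9], [3, 5, 6, 7, 8]]


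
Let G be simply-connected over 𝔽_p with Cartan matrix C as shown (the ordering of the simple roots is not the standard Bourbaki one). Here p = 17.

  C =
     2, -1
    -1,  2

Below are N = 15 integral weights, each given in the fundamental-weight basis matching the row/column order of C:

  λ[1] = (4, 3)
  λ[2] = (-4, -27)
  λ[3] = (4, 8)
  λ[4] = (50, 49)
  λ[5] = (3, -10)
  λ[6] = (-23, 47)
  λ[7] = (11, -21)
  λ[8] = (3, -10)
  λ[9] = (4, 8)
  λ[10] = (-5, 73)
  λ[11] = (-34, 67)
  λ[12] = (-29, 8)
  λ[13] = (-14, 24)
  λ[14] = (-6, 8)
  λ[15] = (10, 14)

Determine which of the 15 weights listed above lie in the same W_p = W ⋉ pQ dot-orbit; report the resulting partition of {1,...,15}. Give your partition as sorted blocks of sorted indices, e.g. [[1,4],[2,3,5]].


Cartan matrix: type A_2 (|W|=6); un-permuting the 2 rows.

Folding the 15 weights λ_j+ρ into Ā_17 (reps in the given 2-coord order):

  [1] (5, 4);  [2] (5, 9);  [3] (5, 9);  [4] (1, 0);  [5] (5, 4);  [6] (5, 9);  [7] (5, 9);  [8] (5, 4);  [9] (5, 9);  [10] (2, 11);  [11] (1, 0);  [12] (2, 6);  [13] (5, 4);  [14] (5, 4);  [15] (2, 6)

The 15 indices split into 5 linkage classes (same alcove rep ⇔ same W_17-dot-orbit):

[[1, 5, 8, 13, 14], [2, 3, 6, 7, 9], [4, 11], [10], [12, 15]]


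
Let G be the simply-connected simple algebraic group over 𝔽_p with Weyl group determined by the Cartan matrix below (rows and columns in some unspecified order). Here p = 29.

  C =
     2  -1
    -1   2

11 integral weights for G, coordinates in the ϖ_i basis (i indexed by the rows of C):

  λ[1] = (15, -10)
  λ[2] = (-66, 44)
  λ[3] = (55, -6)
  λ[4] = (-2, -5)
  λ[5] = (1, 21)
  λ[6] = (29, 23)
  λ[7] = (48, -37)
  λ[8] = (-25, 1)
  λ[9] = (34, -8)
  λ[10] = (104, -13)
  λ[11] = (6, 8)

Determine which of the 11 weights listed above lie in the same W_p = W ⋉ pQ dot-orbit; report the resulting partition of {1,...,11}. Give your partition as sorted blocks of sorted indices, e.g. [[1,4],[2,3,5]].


Type A_2, rank 2, |W|=6; reorder rows/cols to standard.

Folding the 11 weights λ_j+ρ into Ā_29 (reps in the given 2-coord order):

    λ_1 → (7, 9)
    λ_2 → (7, 9)
    λ_3 → (2, 22)
    λ_4 → (4, 1)
    λ_5 → (2, 22)
    λ_6 → (4, 1)
    λ_7 → (7, 9)
    λ_8 → (2, 22)
    λ_9 → (22, 1)
    λ_10 → (6, 12)
    λ_11 → (7, 9)

These 11 weights hit 5 W_29-dot-orbits; sizes (4, 3, 2, 1, 1):

[[1, 2, 7, 11], [3, 5, 8], [4, 6], [9], [10]]


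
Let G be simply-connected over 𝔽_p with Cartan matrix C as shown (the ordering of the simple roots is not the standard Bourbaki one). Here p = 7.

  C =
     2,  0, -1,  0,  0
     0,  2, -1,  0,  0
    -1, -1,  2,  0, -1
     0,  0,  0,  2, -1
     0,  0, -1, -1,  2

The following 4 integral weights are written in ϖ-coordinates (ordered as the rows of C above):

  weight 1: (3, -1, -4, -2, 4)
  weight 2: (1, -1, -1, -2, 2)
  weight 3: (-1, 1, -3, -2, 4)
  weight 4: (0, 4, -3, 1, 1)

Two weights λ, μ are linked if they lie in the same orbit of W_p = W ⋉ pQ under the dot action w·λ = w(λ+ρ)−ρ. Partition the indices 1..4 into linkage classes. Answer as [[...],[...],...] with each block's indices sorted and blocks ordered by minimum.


C ↔ D_5 under row/col permutation; |W(D_5)| = 1920.

λ_j+ρ reflected into Ā_7 (⟨·,θ^∨⟩≤7); 5-tuples as given:

    1: (1, 3, 0, 1, 1)
    2: (2, 0, 0, 1, 2)
    3: (2, 0, 0, 1, 2)
    4: (1, 3, 0, 1, 1)

Partition of {1..4} into 2 W_7-dot-orbits:

[[1, 4], [2, 3]]


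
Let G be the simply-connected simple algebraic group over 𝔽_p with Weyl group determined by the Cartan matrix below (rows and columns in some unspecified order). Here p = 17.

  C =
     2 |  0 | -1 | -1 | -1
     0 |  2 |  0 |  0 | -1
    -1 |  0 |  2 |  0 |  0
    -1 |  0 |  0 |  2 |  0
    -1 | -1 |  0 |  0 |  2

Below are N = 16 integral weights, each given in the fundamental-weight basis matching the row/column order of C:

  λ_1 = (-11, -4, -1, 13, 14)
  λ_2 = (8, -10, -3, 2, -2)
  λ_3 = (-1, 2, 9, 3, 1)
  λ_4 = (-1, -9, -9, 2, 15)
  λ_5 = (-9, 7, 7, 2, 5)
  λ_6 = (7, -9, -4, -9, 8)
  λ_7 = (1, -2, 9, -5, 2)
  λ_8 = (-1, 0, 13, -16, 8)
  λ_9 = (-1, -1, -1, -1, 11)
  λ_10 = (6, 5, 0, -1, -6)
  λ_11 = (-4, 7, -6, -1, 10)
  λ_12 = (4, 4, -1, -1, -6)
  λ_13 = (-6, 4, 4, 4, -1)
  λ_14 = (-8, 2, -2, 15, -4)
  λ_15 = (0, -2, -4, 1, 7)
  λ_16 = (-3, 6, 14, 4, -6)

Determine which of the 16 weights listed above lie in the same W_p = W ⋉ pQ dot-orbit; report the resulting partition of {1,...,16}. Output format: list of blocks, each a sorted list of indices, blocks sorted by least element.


Root system D_5: the 5×5 matrix C matches after relabeling.

λ_j+ρ reflected into Ā_17 (⟨·,θ^∨⟩≤17); 5-tuples as given:

  1: (2, 1, 8, 2, 0)
  2: (2, 1, 1, 0, 5)
  3: (2, 1, 8, 2, 0)
  4: (1, 6, 0, 5, 2)
  5: (1, 6, 0, 5, 2)
  6: (1, 6, 0, 5, 2)
  7: (2, 1, 8, 2, 0)
  8: (2, 1, 1, 0, 5)
  9: (0, 0, 0, 0, 5)
  10: (2, 1, 1, 0, 5)
  11: (1, 6, 0, 5, 2)
  12: (0, 0, 0, 0, 5)
  13: (0, 0, 0, 0, 5)
  14: (2, 1, 1, 0, 5)
  15: (2, 1, 1, 0, 5)
  16: (2, 1, 8, 2, 0)

4 distinct reps among the 16 weights ⇒ 4 W_17-linkage classes:

[[1, 3, 7, 16], [2, 8, 10, 14, 15], [4, 5, 6, 11], [9, 12, 13]]


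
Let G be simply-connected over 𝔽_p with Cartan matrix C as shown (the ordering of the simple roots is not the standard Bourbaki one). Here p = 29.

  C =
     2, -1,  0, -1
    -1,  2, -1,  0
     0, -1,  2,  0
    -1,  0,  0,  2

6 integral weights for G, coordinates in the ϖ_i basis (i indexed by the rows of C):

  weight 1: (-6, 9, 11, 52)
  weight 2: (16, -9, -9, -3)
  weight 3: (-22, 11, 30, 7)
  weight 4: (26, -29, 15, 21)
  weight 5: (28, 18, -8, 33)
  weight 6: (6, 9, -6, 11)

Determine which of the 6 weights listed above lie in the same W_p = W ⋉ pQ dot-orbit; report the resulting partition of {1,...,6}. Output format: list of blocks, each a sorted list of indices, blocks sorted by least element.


Cartan matrix: type A_4 (|W|=120); un-permuting the 4 rows.

W_29-reps of the 6 weights in Ā_29 (same 4-coord order as C):

  1: (7, 5, 5, 12);  2: (1, 7, 8, 1);  3: (1, 7, 8, 1);  4: (1, 7, 8, 1);  5: (7, 5, 5, 12);  6: (7, 5, 5, 12)

Partition of {1..6} into 2 W_29-dot-orbits:

[[1, 5, 6], [2, 3, 4]]


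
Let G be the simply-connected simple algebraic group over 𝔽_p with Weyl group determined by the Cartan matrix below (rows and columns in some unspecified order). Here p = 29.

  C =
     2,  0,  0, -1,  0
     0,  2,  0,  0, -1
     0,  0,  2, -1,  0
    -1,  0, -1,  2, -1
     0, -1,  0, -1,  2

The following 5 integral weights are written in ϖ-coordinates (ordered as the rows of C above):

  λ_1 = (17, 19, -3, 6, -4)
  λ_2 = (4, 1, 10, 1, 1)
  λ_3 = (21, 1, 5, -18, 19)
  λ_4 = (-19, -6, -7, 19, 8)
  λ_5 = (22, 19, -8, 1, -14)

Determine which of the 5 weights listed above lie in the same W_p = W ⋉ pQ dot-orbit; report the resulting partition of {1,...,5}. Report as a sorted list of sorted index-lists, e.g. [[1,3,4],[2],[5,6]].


Cartan matrix: type D_5 (|W|=1920); un-permuting the 5 rows.

Alcove-folded reps (p=29, 5 weights, presented ϖ-order):

  λ_1+ρ ↦ (5, 2, 11, 2, 2);  λ_2+ρ ↦ (5, 2, 11, 2, 2);  λ_3+ρ ↦ (5, 2, 11, 2, 2);  λ_4+ρ ↦ (14, 5, 2, 4, 0);  λ_5+ρ ↦ (5, 2, 11, 2, 2)

Linkage partition of the 5 weights (2 classes, p=29):

[[1, 2, 3, 5], [4]]


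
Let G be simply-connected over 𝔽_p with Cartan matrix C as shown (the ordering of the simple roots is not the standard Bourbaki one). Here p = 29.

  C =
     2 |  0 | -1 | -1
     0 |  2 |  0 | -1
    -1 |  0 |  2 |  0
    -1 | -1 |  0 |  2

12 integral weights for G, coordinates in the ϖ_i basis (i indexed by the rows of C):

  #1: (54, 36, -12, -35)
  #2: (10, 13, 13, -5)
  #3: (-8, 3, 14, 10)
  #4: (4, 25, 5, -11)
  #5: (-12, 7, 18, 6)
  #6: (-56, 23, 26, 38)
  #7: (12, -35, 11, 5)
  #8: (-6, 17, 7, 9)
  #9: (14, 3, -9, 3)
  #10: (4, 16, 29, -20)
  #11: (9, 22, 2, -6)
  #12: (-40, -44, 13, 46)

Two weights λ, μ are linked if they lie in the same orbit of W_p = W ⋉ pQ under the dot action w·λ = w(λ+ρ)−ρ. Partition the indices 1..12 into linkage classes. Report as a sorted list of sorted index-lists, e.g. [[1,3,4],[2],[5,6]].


A_4 Cartan matrix, 4 simple roots permuted; ρ=(1,1,1,1).

Ā_29 reps of the 12 weights (A_4, coords as presented):

    λ_1+ρ ↦ (3, 11, 5, 0)
    λ_2+ρ ↦ (7, 4, 8, 4)
    λ_3+ρ ↦ (7, 4, 8, 4)
    λ_4+ρ ↦ (5, 16, 1, 5)
    λ_5+ρ ↦ (7, 4, 8, 4)
    λ_6+ρ ↦ (5, 16, 1, 5)
    λ_7+ρ ↦ (10, 1, 2, 13)
    λ_8+ρ ↦ (5, 16, 1, 5)
    λ_9+ρ ↦ (7, 4, 8, 4)
    λ_10+ρ ↦ (13, 3, 10, 1)
    λ_11+ρ ↦ (5, 16, 1, 5)
    λ_12+ρ ↦ (7, 4, 8, 4)

5 distinct reps among the 12 weights ⇒ 5 W_29-linkage classes:

[[1], [2, 3, 5, 9, 12], [4, 6, 8, 11], [7], [10]]


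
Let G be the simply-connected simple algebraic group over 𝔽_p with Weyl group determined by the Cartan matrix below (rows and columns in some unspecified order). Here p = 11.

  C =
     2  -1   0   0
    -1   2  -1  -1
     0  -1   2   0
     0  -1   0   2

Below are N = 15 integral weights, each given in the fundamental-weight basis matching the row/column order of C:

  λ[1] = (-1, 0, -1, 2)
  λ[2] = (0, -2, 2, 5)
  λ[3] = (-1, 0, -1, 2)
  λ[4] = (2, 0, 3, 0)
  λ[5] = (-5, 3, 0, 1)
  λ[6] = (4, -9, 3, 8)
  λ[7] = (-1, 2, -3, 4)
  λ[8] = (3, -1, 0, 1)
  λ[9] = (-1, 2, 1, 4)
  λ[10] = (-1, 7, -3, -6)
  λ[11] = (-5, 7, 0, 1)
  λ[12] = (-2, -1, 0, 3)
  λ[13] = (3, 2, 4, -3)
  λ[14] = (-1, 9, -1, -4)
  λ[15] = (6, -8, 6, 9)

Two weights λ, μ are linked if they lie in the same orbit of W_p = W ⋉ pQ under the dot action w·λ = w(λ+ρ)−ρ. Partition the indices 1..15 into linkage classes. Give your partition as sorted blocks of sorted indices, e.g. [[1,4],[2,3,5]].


Cartan matrix: type D_4 (|W|=192); un-permuting the 4 rows.

W_11-reps of the 15 weights in Ā_11 (same 4-coord order as C):

  λ_1 → (0, 1, 0, 3);  λ_2 → (0, 1, 2, 5);  λ_3 → (0, 1, 0, 3);  λ_4 → (3, 1, 4, 1);  λ_5 → (4, 0, 1, 2);  λ_6 → (3, 1, 4, 1);  λ_7 → (0, 1, 2, 5);  λ_8 → (4, 0, 1, 2);  λ_9 → (0, 1, 2, 5);  λ_10 → (0, 1, 2, 5);  λ_11 → (4, 0, 1, 2);  λ_12 → (0, 1, 0, 3);  λ_13 → (3, 1, 4, 1);  λ_14 → (0, 1, 0, 3);  λ_15 → (0, 1, 0, 3)

Partition of {1..15} into 4 W_11-dot-orbits:

[[1, 3, 12, 14, 15], [2, 7, 9, 10], [4, 6, 13], [5, 8, 11]]


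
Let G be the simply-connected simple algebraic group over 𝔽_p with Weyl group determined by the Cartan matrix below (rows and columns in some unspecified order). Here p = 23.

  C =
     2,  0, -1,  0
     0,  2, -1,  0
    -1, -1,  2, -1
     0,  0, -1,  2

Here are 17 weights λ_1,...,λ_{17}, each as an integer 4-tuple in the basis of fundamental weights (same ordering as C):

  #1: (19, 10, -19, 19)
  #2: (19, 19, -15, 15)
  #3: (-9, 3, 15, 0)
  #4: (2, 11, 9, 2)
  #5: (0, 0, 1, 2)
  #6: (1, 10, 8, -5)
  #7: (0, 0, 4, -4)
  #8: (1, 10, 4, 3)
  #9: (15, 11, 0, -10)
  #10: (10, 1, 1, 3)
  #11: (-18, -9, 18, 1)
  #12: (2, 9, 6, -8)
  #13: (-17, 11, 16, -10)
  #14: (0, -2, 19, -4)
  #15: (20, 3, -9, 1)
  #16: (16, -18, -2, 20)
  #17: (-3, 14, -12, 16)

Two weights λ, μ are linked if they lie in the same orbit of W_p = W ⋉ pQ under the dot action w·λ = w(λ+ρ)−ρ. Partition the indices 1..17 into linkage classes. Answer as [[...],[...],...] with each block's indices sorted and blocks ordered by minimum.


C ↔ D_4 under row/col permutation; |W(D_4)| = 192.

Folding the 17 weights λ_j+ρ into Ā_23 (reps in the given 4-coord order):

    1: (2, 7, 1, 2)
    2: (1, 1, 2, 3)
    3: (8, 4, 2, 1)
    4: (2, 7, 1, 2)
    5: (1, 1, 2, 3)
    6: (2, 11, 1, 4)
    7: (1, 1, 2, 3)
    8: (2, 11, 1, 4)
    9: (8, 4, 2, 1)
    10: (11, 2, 2, 4)
    11: (11, 2, 2, 4)
    12: (3, 10, 0, 7)
    13: (8, 4, 2, 1)
    14: (1, 1, 2, 3)
    15: (11, 2, 2, 4)
    16: (1, 1, 2, 3)
    17: (11, 2, 2, 4)

These 17 weights hit 6 W_23-dot-orbits; sizes (2, 5, 3, 2, 4, 1):

[[1, 4], [2, 5, 7, 14, 16], [3, 9, 13], [6, 8], [10, 11, 15, 17], [12]]


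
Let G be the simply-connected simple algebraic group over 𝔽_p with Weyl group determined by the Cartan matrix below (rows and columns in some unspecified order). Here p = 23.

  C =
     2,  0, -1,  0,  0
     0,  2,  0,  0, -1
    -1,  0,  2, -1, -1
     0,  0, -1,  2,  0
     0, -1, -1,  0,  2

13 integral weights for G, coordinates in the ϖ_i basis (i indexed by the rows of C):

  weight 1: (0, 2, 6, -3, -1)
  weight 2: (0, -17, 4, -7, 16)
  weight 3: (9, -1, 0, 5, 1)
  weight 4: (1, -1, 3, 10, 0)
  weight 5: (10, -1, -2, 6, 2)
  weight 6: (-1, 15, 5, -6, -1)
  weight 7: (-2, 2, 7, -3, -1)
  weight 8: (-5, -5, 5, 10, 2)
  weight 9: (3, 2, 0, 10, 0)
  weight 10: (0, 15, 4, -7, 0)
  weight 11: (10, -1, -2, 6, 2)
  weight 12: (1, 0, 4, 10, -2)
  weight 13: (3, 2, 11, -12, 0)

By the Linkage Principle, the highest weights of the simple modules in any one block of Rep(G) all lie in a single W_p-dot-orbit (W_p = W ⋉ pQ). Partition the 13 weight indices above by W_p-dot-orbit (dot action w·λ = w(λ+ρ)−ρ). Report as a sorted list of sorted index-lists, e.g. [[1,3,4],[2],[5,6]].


Type D_5, rank 5, |W|=1920; reorder rows/cols to standard.

W_23-reps of the 13 weights in Ā_23 (same 5-coord order as C):

  λ_1 → (1, 3, 5, 2, 0) · λ_2 → (0, 16, 1, 5, 0) · λ_3 → (10, 0, 1, 6, 2) · λ_4 → (2, 0, 4, 11, 1) · λ_5 → (10, 0, 1, 6, 2) · λ_6 → (0, 16, 1, 5, 0) · λ_7 → (1, 3, 5, 2, 0) · λ_8 → (4, 3, 1, 11, 1) · λ_9 → (4, 3, 1, 11, 1) · λ_10 → (0, 16, 1, 5, 0) · λ_11 → (10, 0, 1, 6, 2) · λ_12 → (2, 0, 4, 11, 1) · λ_13 → (4, 3, 1, 11, 1)

Grouping the 13 weights by Ā_23-representative: 5 linkage classes.

[[1, 7], [2, 6, 10], [3, 5, 11], [4, 12], [8, 9, 13]]


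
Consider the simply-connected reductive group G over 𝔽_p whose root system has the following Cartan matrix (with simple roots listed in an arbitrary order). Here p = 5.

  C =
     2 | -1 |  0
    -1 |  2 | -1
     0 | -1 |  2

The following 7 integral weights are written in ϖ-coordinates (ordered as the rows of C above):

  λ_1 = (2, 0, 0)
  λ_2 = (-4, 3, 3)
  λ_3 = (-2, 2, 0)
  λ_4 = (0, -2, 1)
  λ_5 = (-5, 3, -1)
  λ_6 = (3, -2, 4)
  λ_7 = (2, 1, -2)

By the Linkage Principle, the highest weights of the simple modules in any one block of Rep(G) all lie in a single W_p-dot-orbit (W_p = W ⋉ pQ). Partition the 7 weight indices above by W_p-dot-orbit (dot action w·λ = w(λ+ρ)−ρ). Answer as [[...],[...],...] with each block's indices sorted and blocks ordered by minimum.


C ↔ A_3 under row/col permutation; |W(A_3)| = 24.

Alcove-folded reps (p=5, 7 weights, presented ϖ-order):

  [1] (3, 1, 1)
  [2] (0, 1, 1)
  [3] (1, 2, 1)
  [4] (0, 1, 1)
  [5] (4, 0, 0)
  [6] (0, 1, 1)
  [7] (3, 1, 1)

The 7 indices split into 4 linkage classes (same alcove rep ⇔ same W_5-dot-orbit):

[[1, 7], [2, 4, 6], [3], [5]]


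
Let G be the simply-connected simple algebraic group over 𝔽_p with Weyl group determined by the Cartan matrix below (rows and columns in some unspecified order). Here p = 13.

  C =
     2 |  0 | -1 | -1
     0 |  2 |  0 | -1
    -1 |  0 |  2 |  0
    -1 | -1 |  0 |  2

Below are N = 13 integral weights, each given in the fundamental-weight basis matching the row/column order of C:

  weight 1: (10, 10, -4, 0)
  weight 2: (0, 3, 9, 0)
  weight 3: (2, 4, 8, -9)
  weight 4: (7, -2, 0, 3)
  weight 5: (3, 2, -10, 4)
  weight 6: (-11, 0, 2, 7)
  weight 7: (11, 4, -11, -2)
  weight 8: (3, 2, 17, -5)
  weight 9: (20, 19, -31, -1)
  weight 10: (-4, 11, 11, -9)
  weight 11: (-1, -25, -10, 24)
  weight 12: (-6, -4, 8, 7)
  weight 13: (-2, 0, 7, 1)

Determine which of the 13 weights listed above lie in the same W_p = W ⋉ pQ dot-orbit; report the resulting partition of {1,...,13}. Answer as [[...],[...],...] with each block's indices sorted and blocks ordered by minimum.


Root system A_4: the 4×4 matrix C matches after relabeling.

W_13-reps of the 13 weights in Ā_13 (same 4-coord order as C):

  λ_1 → (1, 1, 7, 1) · λ_2 → (1, 1, 7, 1) · λ_3 → (5, 3, 4, 0) · λ_4 → (8, 1, 1, 3) · λ_5 → (5, 3, 4, 0) · λ_6 → (1, 1, 7, 1) · λ_7 → (1, 1, 7, 1) · λ_8 → (5, 3, 4, 0) · λ_9 → (0, 2, 4, 5) · λ_10 → (8, 1, 1, 3) · λ_11 → (8, 1, 1, 3) · λ_12 → (5, 3, 4, 0) · λ_13 → (1, 1, 7, 1)

The 13 indices split into 4 linkage classes (same alcove rep ⇔ same W_13-dot-orbit):

[[1, 2, 6, 7, 13], [3, 5, 8, 12], [4, 10, 11], [9]]


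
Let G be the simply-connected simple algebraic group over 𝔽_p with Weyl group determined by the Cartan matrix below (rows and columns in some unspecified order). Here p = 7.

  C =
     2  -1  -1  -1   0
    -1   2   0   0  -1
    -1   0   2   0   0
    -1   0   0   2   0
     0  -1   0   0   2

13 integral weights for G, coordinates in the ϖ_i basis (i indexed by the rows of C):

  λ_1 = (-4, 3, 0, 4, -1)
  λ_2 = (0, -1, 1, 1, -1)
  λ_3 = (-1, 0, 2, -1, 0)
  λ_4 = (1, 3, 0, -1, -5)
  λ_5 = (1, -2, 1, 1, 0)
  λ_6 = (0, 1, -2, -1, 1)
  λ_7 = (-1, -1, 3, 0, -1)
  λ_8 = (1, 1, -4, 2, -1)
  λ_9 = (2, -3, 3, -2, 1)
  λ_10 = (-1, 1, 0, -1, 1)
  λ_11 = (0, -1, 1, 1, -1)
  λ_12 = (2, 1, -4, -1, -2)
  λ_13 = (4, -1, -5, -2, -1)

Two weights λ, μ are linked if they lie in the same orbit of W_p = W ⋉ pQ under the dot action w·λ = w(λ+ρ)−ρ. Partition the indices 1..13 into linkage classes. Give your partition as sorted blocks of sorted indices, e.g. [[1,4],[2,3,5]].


C ↔ D_5 under row/col permutation; |W(D_5)| = 1920.

W_7-reps of the 13 weights in Ā_7 (same 5-coord order as C):

    λ_1 → (1, 0, 2, 2, 0)
    λ_2 → (1, 0, 2, 2, 0)
    λ_3 → (0, 1, 3, 0, 1)
    λ_4 → (0, 2, 1, 0, 2)
    λ_5 → (1, 0, 2, 2, 0)
    λ_6 → (0, 2, 1, 0, 2)
    λ_7 → (0, 0, 4, 1, 0)
    λ_8 → (1, 0, 2, 2, 0)
    λ_9 → (0, 0, 4, 1, 0)
    λ_10 → (0, 2, 1, 0, 2)
    λ_11 → (1, 0, 2, 2, 0)
    λ_12 → (0, 1, 3, 0, 1)
    λ_13 → (0, 0, 4, 1, 0)

4 distinct reps among the 13 weights ⇒ 4 W_7-linkage classes:

[[1, 2, 5, 8, 11], [3, 12], [4, 6, 10], [7, 9, 13]]


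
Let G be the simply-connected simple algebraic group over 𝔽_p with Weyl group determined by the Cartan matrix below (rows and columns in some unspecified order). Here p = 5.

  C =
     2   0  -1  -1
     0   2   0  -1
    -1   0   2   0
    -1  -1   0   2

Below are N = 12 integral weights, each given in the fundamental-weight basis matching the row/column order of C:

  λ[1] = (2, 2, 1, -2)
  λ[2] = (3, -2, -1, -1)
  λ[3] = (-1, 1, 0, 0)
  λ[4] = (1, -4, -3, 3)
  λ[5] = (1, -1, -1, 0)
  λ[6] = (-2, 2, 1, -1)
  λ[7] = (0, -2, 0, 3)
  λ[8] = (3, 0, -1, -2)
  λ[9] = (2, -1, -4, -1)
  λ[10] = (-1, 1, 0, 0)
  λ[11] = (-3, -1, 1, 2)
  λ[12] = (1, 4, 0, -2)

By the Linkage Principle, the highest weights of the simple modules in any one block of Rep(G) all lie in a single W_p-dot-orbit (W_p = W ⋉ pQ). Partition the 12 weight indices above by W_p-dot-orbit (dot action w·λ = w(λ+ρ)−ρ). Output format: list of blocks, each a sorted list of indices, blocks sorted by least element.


A_4 Cartan matrix, 4 simple roots permuted; ρ=(1,1,1,1).

W_5-reps of the 12 weights in Ā_5 (same 4-coord order as C):

    λ_1 → (2, 0, 0, 1)
    λ_2 → (3, 0, 0, 1)
    λ_3 → (0, 2, 1, 1)
    λ_4 → (0, 2, 1, 1)
    λ_5 → (2, 0, 0, 1)
    λ_6 → (0, 2, 1, 1)
    λ_7 → (1, 0, 0, 3)
    λ_8 → (3, 0, 0, 1)
    λ_9 → (0, 0, 3, 0)
    λ_10 → (0, 2, 1, 1)
    λ_11 → (2, 0, 0, 1)
    λ_12 → (0, 2, 1, 1)

Grouping the 12 weights by Ā_5-representative: 5 linkage classes.

[[1, 5, 11], [2, 8], [3, 4, 6, 10, 12], [7], [9]]


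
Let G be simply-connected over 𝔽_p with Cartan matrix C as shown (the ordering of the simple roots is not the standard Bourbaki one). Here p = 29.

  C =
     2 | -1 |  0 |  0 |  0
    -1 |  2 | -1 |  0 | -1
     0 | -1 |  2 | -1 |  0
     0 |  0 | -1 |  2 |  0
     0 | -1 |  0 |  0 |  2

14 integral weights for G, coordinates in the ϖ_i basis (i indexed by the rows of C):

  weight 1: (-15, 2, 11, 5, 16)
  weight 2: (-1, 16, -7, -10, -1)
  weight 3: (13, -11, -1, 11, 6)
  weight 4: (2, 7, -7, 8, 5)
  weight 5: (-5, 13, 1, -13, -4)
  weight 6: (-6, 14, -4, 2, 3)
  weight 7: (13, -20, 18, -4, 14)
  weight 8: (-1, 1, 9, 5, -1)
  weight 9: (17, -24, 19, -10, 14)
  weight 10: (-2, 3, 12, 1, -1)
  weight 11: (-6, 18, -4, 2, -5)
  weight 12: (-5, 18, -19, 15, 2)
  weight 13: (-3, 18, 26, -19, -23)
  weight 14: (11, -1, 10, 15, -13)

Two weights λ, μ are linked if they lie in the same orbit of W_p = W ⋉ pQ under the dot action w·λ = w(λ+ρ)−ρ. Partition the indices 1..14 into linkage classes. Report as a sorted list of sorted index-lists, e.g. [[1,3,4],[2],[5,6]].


Cartan matrix: type D_5 (|W|=1920); un-permuting the 5 rows.

W_29-reps of the 14 weights in Ā_29 (same 5-coord order as C):

  λ_1+ρ ↦ (3, 2, 6, 3, 6) · λ_2+ρ ↦ (0, 2, 9, 6, 0) · λ_3+ρ ↦ (1, 3, 7, 2, 0) · λ_4+ρ ↦ (3, 2, 6, 3, 6) · λ_5+ρ ↦ (1, 3, 7, 2, 0) · λ_6+ρ ↦ (5, 7, 3, 0, 4) · λ_7+ρ ↦ (5, 7, 3, 0, 4) · λ_8+ρ ↦ (0, 2, 9, 6, 0) · λ_9+ρ ↦ (3, 2, 6, 3, 6) · λ_10+ρ ↦ (1, 3, 7, 2, 0) · λ_11+ρ ↦ (5, 7, 3, 0, 4) · λ_12+ρ ↦ (1, 3, 7, 2, 0) · λ_13+ρ ↦ (12, 3, 2, 1, 2) · λ_14+ρ ↦ (0, 2, 9, 6, 0)

Linkage partition of the 14 weights (5 classes, p=29):

[[1, 4, 9], [2, 8, 14], [3, 5, 10, 12], [6, 7, 11], [13]]


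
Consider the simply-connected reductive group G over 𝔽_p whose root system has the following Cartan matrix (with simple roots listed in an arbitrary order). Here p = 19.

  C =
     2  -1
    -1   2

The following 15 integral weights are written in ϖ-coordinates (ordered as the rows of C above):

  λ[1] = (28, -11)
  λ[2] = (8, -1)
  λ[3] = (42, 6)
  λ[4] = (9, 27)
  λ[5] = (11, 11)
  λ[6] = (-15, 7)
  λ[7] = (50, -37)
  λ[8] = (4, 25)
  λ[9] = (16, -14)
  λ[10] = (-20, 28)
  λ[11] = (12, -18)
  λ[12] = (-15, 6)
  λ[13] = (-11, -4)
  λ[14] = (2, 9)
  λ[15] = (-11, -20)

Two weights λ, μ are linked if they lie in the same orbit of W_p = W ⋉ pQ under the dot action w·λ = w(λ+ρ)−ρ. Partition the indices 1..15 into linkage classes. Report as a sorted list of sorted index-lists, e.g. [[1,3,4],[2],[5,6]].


Cartan matrix: type A_2 (|W|=6); un-permuting the 2 rows.

λ_j+ρ reflected into Ā_19 (⟨·,θ^∨⟩≤19); 2-tuples as given:

    [1] (9, 0)
    [2] (9, 0)
    [3] (7, 7)
    [4] (9, 0)
    [5] (7, 7)
    [6] (8, 6)
    [7] (4, 13)
    [8] (7, 7)
    [9] (4, 13)
    [10] (9, 0)
    [11] (4, 13)
    [12] (7, 7)
    [13] (3, 10)
    [14] (3, 10)
    [15] (9, 0)

5 distinct reps among the 15 weights ⇒ 5 W_19-linkage classes:

[[1, 2, 4, 10, 15], [3, 5, 8, 12], [6], [7, 9, 11], [13, 14]]


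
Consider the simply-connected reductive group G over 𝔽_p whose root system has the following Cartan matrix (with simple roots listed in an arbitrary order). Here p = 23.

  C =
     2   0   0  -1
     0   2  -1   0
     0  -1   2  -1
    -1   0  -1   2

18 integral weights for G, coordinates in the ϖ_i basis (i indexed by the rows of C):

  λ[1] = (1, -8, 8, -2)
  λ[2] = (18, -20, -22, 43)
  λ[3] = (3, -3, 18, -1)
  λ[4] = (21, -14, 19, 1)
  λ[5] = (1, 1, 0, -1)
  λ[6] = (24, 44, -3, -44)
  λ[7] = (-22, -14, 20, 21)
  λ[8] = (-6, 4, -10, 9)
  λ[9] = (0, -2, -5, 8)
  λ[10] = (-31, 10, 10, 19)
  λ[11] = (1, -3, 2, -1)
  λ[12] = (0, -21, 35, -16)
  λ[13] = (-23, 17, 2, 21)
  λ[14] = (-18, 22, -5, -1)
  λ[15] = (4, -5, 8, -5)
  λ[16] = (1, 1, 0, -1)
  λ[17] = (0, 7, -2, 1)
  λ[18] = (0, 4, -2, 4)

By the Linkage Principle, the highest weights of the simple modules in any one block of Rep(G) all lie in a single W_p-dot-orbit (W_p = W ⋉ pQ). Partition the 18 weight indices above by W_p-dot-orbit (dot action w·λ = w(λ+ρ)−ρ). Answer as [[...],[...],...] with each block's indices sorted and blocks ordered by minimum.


Root system A_4: the 4×4 matrix C matches after relabeling.

Folding the 18 weights λ_j+ρ into Ā_23 (reps in the given 4-coord order):

  [1] (1, 7, 1, 1);  [2] (4, 2, 17, 0);  [3] (4, 2, 17, 0);  [4] (1, 7, 1, 1);  [5] (2, 2, 1, 0);  [6] (2, 2, 1, 0);  [7] (1, 7, 1, 1);  [8] (1, 4, 1, 4);  [9] (1, 4, 1, 4);  [10] (1, 1, 7, 3);  [11] (2, 2, 1, 0);  [12] (1, 7, 1, 1);  [13] (2, 2, 1, 0);  [14] (4, 2, 17, 0);  [15] (1, 4, 1, 4);  [16] (2, 2, 1, 0);  [17] (1, 7, 1, 1);  [18] (1, 4, 1, 4)

Partition of {1..18} into 5 W_23-dot-orbits:

[[1, 4, 7, 12, 17], [2, 3, 14], [5, 6, 11, 13, 16], [8, 9, 15, 18], [10]]


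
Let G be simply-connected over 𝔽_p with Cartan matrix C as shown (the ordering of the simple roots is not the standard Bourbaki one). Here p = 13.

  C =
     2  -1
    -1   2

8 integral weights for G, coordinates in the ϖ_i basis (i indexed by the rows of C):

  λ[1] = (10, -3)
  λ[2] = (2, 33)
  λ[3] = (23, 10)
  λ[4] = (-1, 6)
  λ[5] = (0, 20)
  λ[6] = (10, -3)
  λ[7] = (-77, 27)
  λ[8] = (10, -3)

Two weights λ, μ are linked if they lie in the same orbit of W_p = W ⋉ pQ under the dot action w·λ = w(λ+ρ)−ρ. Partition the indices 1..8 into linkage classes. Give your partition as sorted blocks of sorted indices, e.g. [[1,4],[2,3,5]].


A_2 Cartan matrix, 2 simple roots permuted; ρ=(1,1).

Alcove-folded reps (p=13, 8 weights, presented ϖ-order):

  λ_1+ρ ↦ (9, 2)
  λ_2+ρ ↦ (2, 3)
  λ_3+ρ ↦ (9, 2)
  λ_4+ρ ↦ (0, 7)
  λ_5+ρ ↦ (8, 4)
  λ_6+ρ ↦ (9, 2)
  λ_7+ρ ↦ (9, 2)
  λ_8+ρ ↦ (9, 2)

4 distinct reps among the 8 weights ⇒ 4 W_13-linkage classes:

[[1, 3, 6, 7, 8], [2], [4], [5]]


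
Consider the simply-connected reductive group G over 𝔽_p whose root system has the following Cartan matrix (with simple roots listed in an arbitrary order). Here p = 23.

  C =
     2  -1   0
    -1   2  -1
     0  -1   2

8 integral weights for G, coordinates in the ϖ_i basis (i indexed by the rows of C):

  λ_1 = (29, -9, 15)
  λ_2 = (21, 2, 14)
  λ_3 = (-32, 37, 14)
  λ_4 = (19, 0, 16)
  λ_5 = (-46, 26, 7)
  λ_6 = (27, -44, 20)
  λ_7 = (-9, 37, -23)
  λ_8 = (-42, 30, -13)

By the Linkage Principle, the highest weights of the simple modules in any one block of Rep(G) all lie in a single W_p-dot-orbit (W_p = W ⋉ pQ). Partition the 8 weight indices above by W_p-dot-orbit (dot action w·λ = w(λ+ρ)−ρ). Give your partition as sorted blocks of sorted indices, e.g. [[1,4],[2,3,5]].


Type A_3, rank 3, |W|=24; reorder rows/cols to standard.

Alcove-folded reps (p=23, 8 weights, presented ϖ-order):

    λ_1 → (7, 1, 7)
    λ_2 → (5, 1, 2)
    λ_3 → (7, 1, 7)
    λ_4 → (5, 1, 2)
    λ_5 → (1, 4, 8)
    λ_6 → (5, 1, 2)
    λ_7 → (7, 1, 7)
    λ_8 → (1, 4, 8)

Linkage partition of the 8 weights (3 classes, p=23):

[[1, 3, 7], [2, 4, 6], [5, 8]]


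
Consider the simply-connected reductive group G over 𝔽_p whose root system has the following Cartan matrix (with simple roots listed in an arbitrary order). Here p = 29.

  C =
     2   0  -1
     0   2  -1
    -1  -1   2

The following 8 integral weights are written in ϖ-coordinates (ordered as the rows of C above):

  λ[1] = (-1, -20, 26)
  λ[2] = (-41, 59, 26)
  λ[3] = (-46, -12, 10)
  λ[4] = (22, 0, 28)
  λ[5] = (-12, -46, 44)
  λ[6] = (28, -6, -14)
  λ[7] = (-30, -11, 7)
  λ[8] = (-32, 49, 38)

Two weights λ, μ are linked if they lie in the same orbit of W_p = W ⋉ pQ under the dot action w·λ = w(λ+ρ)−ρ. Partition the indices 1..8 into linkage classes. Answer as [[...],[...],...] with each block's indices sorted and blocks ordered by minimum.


Root system A_3: the 3×3 matrix C matches after relabeling.

Folding the 8 weights λ_j+ρ into Ā_29 (reps in the given 3-coord order):

  [1] (0, 19, 8)
  [2] (0, 16, 11)
  [3] (11, 13, 5)
  [4] (1, 23, 5)
  [5] (11, 13, 5)
  [6] (11, 13, 5)
  [7] (0, 19, 8)
  [8] (0, 19, 8)

Grouping the 8 weights by Ā_29-representative: 4 linkage classes.

[[1, 7, 8], [2], [3, 5, 6], [4]]


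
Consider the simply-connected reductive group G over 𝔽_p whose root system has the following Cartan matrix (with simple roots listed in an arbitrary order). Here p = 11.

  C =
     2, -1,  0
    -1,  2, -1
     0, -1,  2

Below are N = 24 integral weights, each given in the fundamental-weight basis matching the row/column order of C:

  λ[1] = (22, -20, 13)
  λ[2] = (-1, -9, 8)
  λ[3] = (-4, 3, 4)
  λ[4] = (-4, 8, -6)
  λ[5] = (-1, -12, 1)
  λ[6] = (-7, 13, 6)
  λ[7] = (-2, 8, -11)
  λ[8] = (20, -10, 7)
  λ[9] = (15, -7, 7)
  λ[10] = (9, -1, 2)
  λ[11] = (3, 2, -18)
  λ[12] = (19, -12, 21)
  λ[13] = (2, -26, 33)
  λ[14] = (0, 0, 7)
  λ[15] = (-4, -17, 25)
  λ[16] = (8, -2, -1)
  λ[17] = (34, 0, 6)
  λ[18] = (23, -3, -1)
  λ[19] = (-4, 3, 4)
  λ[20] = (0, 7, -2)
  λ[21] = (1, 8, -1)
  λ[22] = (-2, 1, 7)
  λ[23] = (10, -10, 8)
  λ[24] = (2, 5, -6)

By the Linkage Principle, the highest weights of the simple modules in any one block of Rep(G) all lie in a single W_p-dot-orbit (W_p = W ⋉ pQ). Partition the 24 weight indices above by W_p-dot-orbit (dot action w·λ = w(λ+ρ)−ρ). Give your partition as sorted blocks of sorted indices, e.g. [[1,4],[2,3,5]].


Root system A_3: the 3×3 matrix C matches after relabeling.

Folding the 24 weights λ_j+ρ into Ā_11 (reps in the given 3-coord order):

  [1] (4, 1, 3);  [2] (8, 0, 1);  [3] (3, 1, 5);  [4] (3, 1, 5);  [5] (2, 9, 0);  [6] (4, 1, 3);  [7] (1, 1, 8);  [8] (1, 1, 8);  [9] (3, 1, 5);  [10] (8, 0, 1);  [11] (4, 1, 3);  [12] (2, 9, 0);  [13] (8, 0, 1);  [14] (1, 1, 8);  [15] (4, 1, 3);  [16] (8, 0, 1);  [17] (1, 7, 1);  [18] (2, 9, 0);  [19] (3, 1, 5);  [20] (1, 7, 1);  [21] (2, 9, 0);  [22] (1, 1, 8);  [23] (2, 9, 0);  [24] (3, 1, 5)

The 24 indices split into 6 linkage classes (same alcove rep ⇔ same W_11-dot-orbit):

[[1, 6, 11, 15], [2, 10, 13, 16], [3, 4, 9, 19, 24], [5, 12, 18, 21, 23], [7, 8, 14, 22], [17, 20]]


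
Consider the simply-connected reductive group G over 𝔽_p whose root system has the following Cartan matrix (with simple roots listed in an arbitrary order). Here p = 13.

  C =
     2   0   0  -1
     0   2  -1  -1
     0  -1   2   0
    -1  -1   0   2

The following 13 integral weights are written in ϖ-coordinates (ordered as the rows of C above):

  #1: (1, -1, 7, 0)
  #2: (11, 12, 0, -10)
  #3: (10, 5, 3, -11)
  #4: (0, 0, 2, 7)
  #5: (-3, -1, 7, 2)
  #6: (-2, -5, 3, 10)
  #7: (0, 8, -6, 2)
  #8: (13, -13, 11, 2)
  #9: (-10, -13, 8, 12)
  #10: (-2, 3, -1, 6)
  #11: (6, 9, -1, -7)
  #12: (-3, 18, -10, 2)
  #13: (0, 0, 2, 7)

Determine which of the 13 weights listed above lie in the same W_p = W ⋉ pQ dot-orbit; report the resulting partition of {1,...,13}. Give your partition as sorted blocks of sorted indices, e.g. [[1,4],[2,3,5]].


Root system A_4: the 4×4 matrix C matches after relabeling.

W_13-reps of the 13 weights in Ā_13 (same 4-coord order as C):

  [1] (2, 0, 8, 1) · [2] (1, 1, 3, 8) · [3] (1, 4, 0, 6) · [4] (1, 1, 3, 8) · [5] (2, 0, 8, 1) · [6] (1, 4, 0, 6) · [7] (1, 4, 5, 3) · [8] (1, 1, 3, 8) · [9] (1, 1, 3, 8) · [10] (1, 4, 0, 6) · [11] (1, 4, 0, 6) · [12] (1, 4, 0, 6) · [13] (1, 1, 3, 8)

The 13 indices split into 4 linkage classes (same alcove rep ⇔ same W_13-dot-orbit):

[[1, 5], [2, 4, 8, 9, 13], [3, 6, 10, 11, 12], [7]]


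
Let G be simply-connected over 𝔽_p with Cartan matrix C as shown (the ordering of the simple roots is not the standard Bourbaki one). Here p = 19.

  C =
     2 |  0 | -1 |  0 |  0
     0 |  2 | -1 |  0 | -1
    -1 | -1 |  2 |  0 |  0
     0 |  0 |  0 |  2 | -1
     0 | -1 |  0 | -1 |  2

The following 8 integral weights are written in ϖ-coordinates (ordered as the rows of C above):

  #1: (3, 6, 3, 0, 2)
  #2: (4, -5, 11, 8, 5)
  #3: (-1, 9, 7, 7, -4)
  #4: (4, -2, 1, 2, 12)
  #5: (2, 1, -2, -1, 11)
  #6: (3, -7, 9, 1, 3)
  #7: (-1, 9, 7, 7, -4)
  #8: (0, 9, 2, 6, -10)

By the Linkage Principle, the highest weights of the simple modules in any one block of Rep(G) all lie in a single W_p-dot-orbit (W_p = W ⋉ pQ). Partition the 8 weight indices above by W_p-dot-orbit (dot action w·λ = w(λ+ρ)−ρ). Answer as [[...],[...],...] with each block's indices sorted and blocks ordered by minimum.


C ↔ A_5 under row/col permutation; |W(A_5)| = 720.

W_19-reps of the 8 weights in Ā_19 (same 5-coord order as C):

  [1] (4, 7, 4, 1, 3);  [2] (4, 4, 4, 0, 2);  [3] (4, 7, 4, 1, 3);  [4] (2, 1, 1, 0, 12);  [5] (2, 1, 1, 0, 12);  [6] (4, 4, 4, 0, 2);  [7] (4, 7, 4, 1, 3);  [8] (1, 1, 3, 2, 7)

Partition of {1..8} into 4 W_19-dot-orbits:

[[1, 3, 7], [2, 6], [4, 5], [8]]


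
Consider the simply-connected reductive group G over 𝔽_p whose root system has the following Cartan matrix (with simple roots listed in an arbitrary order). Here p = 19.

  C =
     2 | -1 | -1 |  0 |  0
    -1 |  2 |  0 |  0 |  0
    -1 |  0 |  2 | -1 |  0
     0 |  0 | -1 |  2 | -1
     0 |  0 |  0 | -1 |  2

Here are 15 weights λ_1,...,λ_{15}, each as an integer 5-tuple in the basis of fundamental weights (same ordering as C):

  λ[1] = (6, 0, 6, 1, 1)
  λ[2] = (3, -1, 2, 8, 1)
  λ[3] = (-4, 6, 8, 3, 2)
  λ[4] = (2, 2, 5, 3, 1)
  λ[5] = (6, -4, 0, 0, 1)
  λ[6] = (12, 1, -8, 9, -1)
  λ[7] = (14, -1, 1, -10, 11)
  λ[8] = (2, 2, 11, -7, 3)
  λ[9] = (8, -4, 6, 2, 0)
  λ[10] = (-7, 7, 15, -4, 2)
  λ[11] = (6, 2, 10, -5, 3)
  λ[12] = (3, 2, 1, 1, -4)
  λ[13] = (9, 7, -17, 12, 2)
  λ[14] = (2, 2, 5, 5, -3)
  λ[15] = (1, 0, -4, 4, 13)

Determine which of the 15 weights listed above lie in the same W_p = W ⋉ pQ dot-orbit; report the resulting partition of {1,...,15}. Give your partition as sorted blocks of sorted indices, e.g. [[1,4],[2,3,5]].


Type A_5, rank 5, |W|=720; reorder rows/cols to standard.

Folding the 15 weights λ_j+ρ into Ā_19 (reps in the given 5-coord order):

    λ_1+ρ ↦ (7, 1, 7, 2, 2)
    λ_2+ρ ↦ (4, 0, 3, 9, 2)
    λ_3+ρ ↦ (3, 3, 6, 4, 2)
    λ_4+ρ ↦ (3, 3, 6, 4, 2)
    λ_5+ρ ↦ (4, 3, 1, 1, 2)
    λ_6+ρ ↦ (6, 2, 7, 3, 0)
    λ_7+ρ ↦ (7, 1, 7, 2, 2)
    λ_8+ρ ↦ (3, 3, 6, 4, 2)
    λ_9+ρ ↦ (6, 2, 7, 3, 0)
    λ_10+ρ ↦ (6, 2, 7, 3, 0)
    λ_11+ρ ↦ (7, 1, 7, 2, 2)
    λ_12+ρ ↦ (4, 3, 1, 1, 2)
    λ_13+ρ ↦ (6, 2, 7, 3, 0)
    λ_14+ρ ↦ (3, 3, 6, 4, 2)
    λ_15+ρ ↦ (1, 0, 2, 2, 14)

Linkage partition of the 15 weights (6 classes, p=19):

[[1, 7, 11], [2], [3, 4, 8, 14], [5, 12], [6, 9, 10, 13], [15]]


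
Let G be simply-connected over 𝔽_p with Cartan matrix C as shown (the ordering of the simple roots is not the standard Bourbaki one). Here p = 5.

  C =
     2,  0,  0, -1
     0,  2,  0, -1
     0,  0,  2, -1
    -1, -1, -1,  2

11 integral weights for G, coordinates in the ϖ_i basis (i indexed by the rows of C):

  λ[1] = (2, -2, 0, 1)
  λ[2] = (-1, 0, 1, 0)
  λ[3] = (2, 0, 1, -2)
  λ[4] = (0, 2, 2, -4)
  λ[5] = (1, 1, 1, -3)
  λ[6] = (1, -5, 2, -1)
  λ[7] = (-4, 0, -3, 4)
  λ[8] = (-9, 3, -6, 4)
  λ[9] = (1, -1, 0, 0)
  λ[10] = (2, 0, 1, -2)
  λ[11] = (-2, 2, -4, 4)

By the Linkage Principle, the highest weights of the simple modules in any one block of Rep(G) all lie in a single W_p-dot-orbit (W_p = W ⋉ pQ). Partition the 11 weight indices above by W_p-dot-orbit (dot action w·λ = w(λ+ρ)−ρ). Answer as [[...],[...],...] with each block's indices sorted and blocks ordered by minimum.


Root system D_4: the 4×4 matrix C matches after relabeling.

Folding the 11 weights λ_j+ρ into Ā_5 (reps in the given 4-coord order):

  [1] (2, 0, 0, 1);  [2] (0, 1, 2, 1);  [3] (2, 0, 1, 1);  [4] (2, 0, 0, 1);  [5] (0, 0, 0, 2);  [6] (2, 0, 1, 1);  [7] (2, 0, 1, 1);  [8] (3, 1, 0, 0);  [9] (2, 0, 1, 1);  [10] (2, 0, 1, 1);  [11] (2, 0, 0, 1)

These 11 weights hit 5 W_5-dot-orbits; sizes (3, 1, 5, 1, 1):

[[1, 4, 11], [2], [3, 6, 7, 9, 10], [5], [8]]


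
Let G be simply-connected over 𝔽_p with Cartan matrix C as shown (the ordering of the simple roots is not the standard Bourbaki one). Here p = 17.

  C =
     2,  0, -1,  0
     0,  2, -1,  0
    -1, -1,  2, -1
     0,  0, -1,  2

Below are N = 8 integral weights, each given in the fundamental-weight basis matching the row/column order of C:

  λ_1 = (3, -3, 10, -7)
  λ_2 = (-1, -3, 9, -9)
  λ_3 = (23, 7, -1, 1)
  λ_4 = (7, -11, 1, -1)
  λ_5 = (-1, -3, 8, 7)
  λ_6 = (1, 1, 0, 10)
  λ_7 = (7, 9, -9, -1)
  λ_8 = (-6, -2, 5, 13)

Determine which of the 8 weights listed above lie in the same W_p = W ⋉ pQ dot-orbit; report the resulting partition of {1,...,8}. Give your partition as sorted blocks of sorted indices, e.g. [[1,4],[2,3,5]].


Root system D_4: the 4×4 matrix C matches after relabeling.

Each λ_j+ρ reduced to Ā_17; 4-tuples below use C's row order:

    λ_1+ρ ↦ (4, 2, 2, 6)
    λ_2+ρ ↦ (0, 2, 0, 8)
    λ_3+ρ ↦ (0, 2, 0, 8)
    λ_4+ρ ↦ (0, 2, 0, 8)
    λ_5+ρ ↦ (0, 2, 0, 8)
    λ_6+ρ ↦ (2, 2, 1, 11)
    λ_7+ρ ↦ (0, 2, 0, 8)
    λ_8+ρ ↦ (2, 2, 1, 11)

3 distinct reps among the 8 weights ⇒ 3 W_17-linkage classes:

[[1], [2, 3, 4, 5, 7], [6, 8]]


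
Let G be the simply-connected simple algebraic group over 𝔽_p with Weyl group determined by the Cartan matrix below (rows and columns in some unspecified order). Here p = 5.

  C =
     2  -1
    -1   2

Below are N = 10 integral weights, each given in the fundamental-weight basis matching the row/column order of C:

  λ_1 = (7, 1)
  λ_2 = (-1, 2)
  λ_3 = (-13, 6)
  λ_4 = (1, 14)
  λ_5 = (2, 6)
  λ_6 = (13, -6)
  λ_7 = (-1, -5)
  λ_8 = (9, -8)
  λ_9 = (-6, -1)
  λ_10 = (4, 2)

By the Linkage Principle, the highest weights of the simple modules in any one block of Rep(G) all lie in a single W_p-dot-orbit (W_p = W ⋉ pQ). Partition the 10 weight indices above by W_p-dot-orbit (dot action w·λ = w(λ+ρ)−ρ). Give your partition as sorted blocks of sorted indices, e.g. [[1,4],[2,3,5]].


Type A_2, rank 2, |W|=6; reorder rows/cols to standard.

Alcove-folded reps (p=5, 10 weights, presented ϖ-order):

  1: (0, 3) · 2: (0, 3) · 3: (2, 0) · 4: (2, 0) · 5: (2, 0) · 6: (4, 0) · 7: (4, 0) · 8: (2, 0) · 9: (0, 5) · 10: (2, 0)

Grouping the 10 weights by Ā_5-representative: 4 linkage classes.

[[1, 2], [3, 4, 5, 8, 10], [6, 7], [9]]
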